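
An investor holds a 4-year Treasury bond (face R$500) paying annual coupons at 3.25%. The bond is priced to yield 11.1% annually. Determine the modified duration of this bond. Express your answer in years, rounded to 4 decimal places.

3.4052 years

Periodic yield y = 0.111. First find Macaulay duration:
  t   CF        PV=CF/(1+0.111)^t    t·PV
  1        16.25        14.6265        14.6265
  2        16.25        13.1651        26.3303
  3        16.25        11.8498        35.5494
  4       516.25       338.8471     1,355.3886
  Σ                    378.4885     1,431.8947
P = 378.4885; Macaulay duration = 1,431.8947 / 378.4885 = 3.78319 years.
Modified duration = D_Mac / (1 + y) = 3.78319 / 1.111 = 3.40521 years.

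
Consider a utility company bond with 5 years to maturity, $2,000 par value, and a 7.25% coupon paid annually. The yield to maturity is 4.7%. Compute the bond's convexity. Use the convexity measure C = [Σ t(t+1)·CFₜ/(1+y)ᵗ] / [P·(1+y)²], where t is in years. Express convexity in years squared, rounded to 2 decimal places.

23.04

With y = 0.047:
  t   CF        PV=CF/(1+0.047)^t    t·PV        t(t+1)·PV
  1       145.00       138.4909       138.4909         276.9819
  2       145.00       132.2740       264.5481         793.6443
  3       145.00       126.3362       379.0087       1,516.0349
  4       145.00       120.6650       482.6600       2,413.2998
  5     2,145.00     1,704.8803     8,524.4014      51,146.4085
  Σ                  2,222.6465     9,789.1091      56,146.3693
P = 2,222.6465.
Convexity = Σ t(t+1)·PV / [P·(1+y)²] = 56,146.3693 / (2,222.6465 × 1.096209) = 23.04400.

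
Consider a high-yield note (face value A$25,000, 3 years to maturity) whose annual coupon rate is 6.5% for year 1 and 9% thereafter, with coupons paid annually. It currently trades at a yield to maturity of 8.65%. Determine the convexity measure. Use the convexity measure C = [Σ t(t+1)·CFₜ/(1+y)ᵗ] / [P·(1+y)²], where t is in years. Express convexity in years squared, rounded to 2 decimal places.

9.26

With y = 0.0865:
  t   CF        PV=CF/(1+0.0865)^t    t·PV        t(t+1)·PV
  1     1,625.00     1,495.6282     1,495.6282       2,991.2563
  2     2,250.00     1,906.0007     3,812.0014      11,436.0042
  3    27,250.00    21,246.0067    63,738.0202     254,952.0807
  Σ                 24,647.6356    69,045.6498     269,379.3413
P = 24,647.6356.
Convexity = Σ t(t+1)·PV / [P·(1+y)²] = 269,379.3413 / (24,647.6356 × 1.180482) = 9.25826.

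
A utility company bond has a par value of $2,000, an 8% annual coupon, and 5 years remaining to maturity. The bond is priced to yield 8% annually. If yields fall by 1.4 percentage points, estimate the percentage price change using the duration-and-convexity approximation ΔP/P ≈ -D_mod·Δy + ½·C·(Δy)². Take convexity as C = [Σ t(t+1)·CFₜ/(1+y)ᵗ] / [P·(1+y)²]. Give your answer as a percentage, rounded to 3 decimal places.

+5.796%

With y = 0.08:
  t   CF        PV=CF/(1+0.08)^t    t·PV        t(t+1)·PV
  1       160.00       148.1481       148.1481         296.2963
  2       160.00       137.1742       274.3484         823.0453
  3       160.00       127.0132       381.0395       1,524.1579
  4       160.00       117.6048       470.4191       2,352.0955
  5     2,160.00     1,470.0597     7,350.2985      44,101.7912
  Σ                  2,000.0000     8,624.2537      49,097.3862
P = 2,000.0000; D_Mac = 4.31213 yrs; D_mod = 3.99271 yrs; C = 21.04655.
Duration effect: -3.99271 × (-0.014) = +0.055898
Convexity effect: 0.5 × 21.04655 × (-0.014)² = +0.0020626
ΔP/P ≈ +0.055898 + 0.0020626 = +0.057961 = +5.7961%.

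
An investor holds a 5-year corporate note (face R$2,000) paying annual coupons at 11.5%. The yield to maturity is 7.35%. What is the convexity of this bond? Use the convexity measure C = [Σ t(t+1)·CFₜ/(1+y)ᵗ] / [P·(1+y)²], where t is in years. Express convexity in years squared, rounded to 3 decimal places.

20.141

With y = 0.0735:
  t   CF        PV=CF/(1+0.0735)^t    t·PV        t(t+1)·PV
  1       230.00       214.2524       214.2524         428.5049
  2       230.00       199.5831       399.1662       1,197.4985
  3       230.00       185.9181       557.7543       2,231.0173
  4       230.00       173.1887       692.7549       3,463.7747
  5     2,230.00     1,564.2084     7,821.0421      46,926.2526
  Σ                  2,337.1508     9,684.9700      54,247.0480
P = 2,337.1508.
Convexity = Σ t(t+1)·PV / [P·(1+y)²] = 54,247.0480 / (2,337.1508 × 1.152402) = 20.14120.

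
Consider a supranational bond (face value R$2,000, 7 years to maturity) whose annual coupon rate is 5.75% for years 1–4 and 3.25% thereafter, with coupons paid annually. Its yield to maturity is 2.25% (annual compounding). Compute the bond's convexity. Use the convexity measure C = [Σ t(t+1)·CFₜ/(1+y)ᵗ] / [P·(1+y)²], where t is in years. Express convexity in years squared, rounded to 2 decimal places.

44.32

With y = 0.0225:
  t   CF        PV=CF/(1+0.0225)^t    t·PV        t(t+1)·PV
  1       115.00       112.4694       112.4694         224.9389
  2       115.00       109.9946       219.9891         659.9674
  3       115.00       107.5741       322.7224       1,290.8897
  4       115.00       105.2070       420.8279       2,104.1397
  5        65.00        58.1563       290.7815       1,744.6890
  6        65.00        56.8766       341.2595       2,388.8163
  7     2,065.00     1,767.1639    12,370.1475      98,961.1803
  Σ                  2,317.4419    14,078.1974     107,374.6212
P = 2,317.4419.
Convexity = Σ t(t+1)·PV / [P·(1+y)²] = 107,374.6212 / (2,317.4419 × 1.045506) = 44.31657.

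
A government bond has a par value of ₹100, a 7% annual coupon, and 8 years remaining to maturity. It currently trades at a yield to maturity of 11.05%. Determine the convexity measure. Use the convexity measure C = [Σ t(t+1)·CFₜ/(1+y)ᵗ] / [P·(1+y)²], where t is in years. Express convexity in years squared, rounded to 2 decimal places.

40.96

With y = 0.1105:
  t   CF        PV=CF/(1+0.1105)^t    t·PV        t(t+1)·PV
  1         7.00         6.3035         6.3035          12.6069
  2         7.00         5.6762        11.3525          34.0575
  3         7.00         5.1114        15.3343          61.3372
  4         7.00         4.6028        18.4113          92.0564
  5         7.00         4.1448        20.7241         124.3445
  6         7.00         3.7324        22.3943         156.7603
  7         7.00         3.3610        23.5270         188.2158
  8       107.00        46.2632       370.1053       3,330.9474
  Σ                     79.1953       488.1522       4,000.3258
P = 79.1953.
Convexity = Σ t(t+1)·PV / [P·(1+y)²] = 4,000.3258 / (79.1953 × 1.233210) = 40.95989.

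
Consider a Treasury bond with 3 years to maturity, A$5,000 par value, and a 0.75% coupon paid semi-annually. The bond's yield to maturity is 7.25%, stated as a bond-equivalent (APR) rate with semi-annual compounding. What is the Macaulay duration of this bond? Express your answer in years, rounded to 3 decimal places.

2.969 years

Periodic yield y = 0.03625. Discount each cash flow and weight by its period:
  t   CF        PV=CF/(1+0.03625)^t    t·PV
  1        18.75        18.0941        18.0941
  2        18.75        17.4611        34.9222
  3        18.75        16.8503        50.5509
  4        18.75        16.2608        65.0434
  5        18.75        15.6920        78.4600
  6     5,018.75     4,053.2958    24,319.7749
  Σ                  4,137.6542    24,566.8456
Price P = Σ PV = 4,137.6542.
Macaulay duration = Σ(t·PV) / P = 24,566.8456 / 4,137.6542 = 5.93738 half-year periods.
In years: 5.93738 / 2 = 2.96869 years.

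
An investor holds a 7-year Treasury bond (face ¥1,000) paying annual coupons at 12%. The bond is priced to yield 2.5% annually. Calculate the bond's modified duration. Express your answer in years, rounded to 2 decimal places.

Periodic yield y = 0.025. First find Macaulay duration:
  t   CF        PV=CF/(1+0.025)^t    t·PV
  1       120.00       117.0732       117.0732
  2       120.00       114.2177       228.4355
  3       120.00       111.4319       334.2958
  4       120.00       108.7141       434.8563
  5       120.00       106.0625       530.3126
  6       120.00       103.4756       620.8537
  7     1,120.00       942.2171     6,595.5194
  Σ                  1,603.1921     8,861.3465
P = 1,603.1921; Macaulay duration = 8,861.3465 / 1,603.1921 = 5.52731 years.
Modified duration = D_Mac / (1 + y) = 5.52731 / 1.025 = 5.39250 years.

5.39 years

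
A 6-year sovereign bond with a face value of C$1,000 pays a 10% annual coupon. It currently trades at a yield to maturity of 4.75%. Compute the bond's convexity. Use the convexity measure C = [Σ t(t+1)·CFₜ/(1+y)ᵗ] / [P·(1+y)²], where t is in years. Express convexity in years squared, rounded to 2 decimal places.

29.31

With y = 0.0475:
  t   CF        PV=CF/(1+0.0475)^t    t·PV        t(t+1)·PV
  1       100.00        95.4654        95.4654         190.9308
  2       100.00        91.1364       182.2728         546.8185
  3       100.00        87.0037       261.0112       1,044.0448
  4       100.00        83.0585       332.2338       1,661.1692
  5       100.00        79.2921       396.4604       2,378.7626
  6     1,100.00       832.6615     4,995.9691      34,971.7839
  Σ                  1,268.6176     6,263.4128      40,793.5097
P = 1,268.6176.
Convexity = Σ t(t+1)·PV / [P·(1+y)²] = 40,793.5097 / (1,268.6176 × 1.097256) = 29.30571.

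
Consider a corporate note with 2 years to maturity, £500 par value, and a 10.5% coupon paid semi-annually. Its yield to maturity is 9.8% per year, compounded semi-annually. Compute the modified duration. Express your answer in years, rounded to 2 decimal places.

Periodic yield y = 0.049. First find Macaulay duration:
  t   CF        PV=CF/(1+0.049)^t    t·PV
  1        26.25        25.0238        25.0238
  2        26.25        23.8549        47.7099
  3        26.25        22.7406        68.2219
  4       526.25       434.6004     1,738.4017
  Σ                    506.2199     1,879.3574
P = 506.2199; Macaulay duration = 1,879.3574 / 506.2199 = 3.71253 half-year periods = 1.85627 years.
Modified duration = D_Mac / (1 + y) = 1.85627 / 1.049 = 1.76956 years.

1.77 years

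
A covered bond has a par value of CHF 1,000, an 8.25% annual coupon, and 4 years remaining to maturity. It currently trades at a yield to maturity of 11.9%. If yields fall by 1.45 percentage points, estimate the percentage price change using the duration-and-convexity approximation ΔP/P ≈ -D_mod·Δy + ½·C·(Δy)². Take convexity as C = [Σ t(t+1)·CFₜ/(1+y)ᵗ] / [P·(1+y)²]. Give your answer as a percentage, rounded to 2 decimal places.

With y = 0.119:
  t   CF        PV=CF/(1+0.119)^t    t·PV        t(t+1)·PV
  1        82.50        73.7265        73.7265         147.4531
  2        82.50        65.8861       131.7722         395.3166
  3        82.50        58.8794       176.6383         706.5533
  4     1,082.50       690.4108     2,761.6431      13,808.2154
  Σ                    888.9029     3,143.7802      15,057.5384
P = 888.9029; D_Mac = 3.53670 yrs; D_mod = 3.16059 yrs; C = 13.52818.
Duration effect: -3.16059 × (-0.0145) = +0.045829
Convexity effect: 0.5 × 13.52818 × (-0.0145)² = +0.0014222
ΔP/P ≈ +0.045829 + 0.0014222 = +0.047251 = +4.7251%.

+4.73%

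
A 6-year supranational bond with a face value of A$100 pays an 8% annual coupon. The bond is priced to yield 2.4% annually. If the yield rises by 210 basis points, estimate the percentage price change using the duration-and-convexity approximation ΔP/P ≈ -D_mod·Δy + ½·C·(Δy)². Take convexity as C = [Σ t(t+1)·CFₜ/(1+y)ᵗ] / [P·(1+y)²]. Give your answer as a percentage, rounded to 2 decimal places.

-9.81%

With y = 0.024:
  t   CF        PV=CF/(1+0.024)^t    t·PV        t(t+1)·PV
  1         8.00         7.8125         7.8125          15.6250
  2         8.00         7.6294        15.2588          45.7764
  3         8.00         7.4506        22.3517          89.4070
  4         8.00         7.2760        29.1038         145.5192
  5         8.00         7.1054        35.5271         213.1628
  6       108.00        93.6751       562.0504       3,934.3528
  Σ                    130.9489       672.1044       4,443.8432
P = 130.9489; D_Mac = 5.13257 yrs; D_mod = 5.01227 yrs; C = 32.36360.
Duration effect: -5.01227 × (+0.021) = -0.105258
Convexity effect: 0.5 × 32.36360 × (0.021)² = +0.0071362
ΔP/P ≈ -0.105258 + 0.0071362 = -0.098122 = -9.8122%.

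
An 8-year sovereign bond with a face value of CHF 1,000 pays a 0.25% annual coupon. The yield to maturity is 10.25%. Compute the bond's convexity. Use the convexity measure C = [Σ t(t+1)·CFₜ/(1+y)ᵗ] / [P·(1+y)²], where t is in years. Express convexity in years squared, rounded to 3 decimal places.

With y = 0.1025:
  t   CF        PV=CF/(1+0.1025)^t    t·PV        t(t+1)·PV
  1         2.50         2.2676         2.2676           4.5351
  2         2.50         2.0568         4.1135          12.3405
  3         2.50         1.8655         5.5966          22.3865
  4         2.50         1.6921         6.7684          33.8420
  5         2.50         1.5348         7.6739          46.0435
  6         2.50         1.3921         8.3526          58.4679
  7         2.50         1.2627         8.8387          70.7095
  8     1,002.50       459.2568     3,674.0544      33,066.4897
  Σ                    471.3283     3,717.6657      33,314.8147
P = 471.3283.
Convexity = Σ t(t+1)·PV / [P·(1+y)²] = 33,314.8147 / (471.3283 × 1.215506) = 58.15093.

58.151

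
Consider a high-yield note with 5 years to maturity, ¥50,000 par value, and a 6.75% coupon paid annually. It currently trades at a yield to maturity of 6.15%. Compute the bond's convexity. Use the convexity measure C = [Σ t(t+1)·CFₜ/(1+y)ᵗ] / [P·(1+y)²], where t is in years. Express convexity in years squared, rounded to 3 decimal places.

With y = 0.0615:
  t   CF        PV=CF/(1+0.0615)^t    t·PV        t(t+1)·PV
  1     3,375.00     3,179.4630     3,179.4630       6,358.9260
  2     3,375.00     2,995.2549     5,990.5097      17,971.5291
  3     3,375.00     2,821.7191     8,465.1574      33,860.6295
  4     3,375.00     2,658.2375    10,632.9501      53,164.7503
  5    53,375.00    39,603.8946   198,019.4728   1,188,116.8366
  Σ                 51,258.5691   226,287.5529   1,299,472.6716
P = 51,258.5691.
Convexity = Σ t(t+1)·PV / [P·(1+y)²] = 1,299,472.6716 / (51,258.5691 × 1.126782) = 22.49887.

22.499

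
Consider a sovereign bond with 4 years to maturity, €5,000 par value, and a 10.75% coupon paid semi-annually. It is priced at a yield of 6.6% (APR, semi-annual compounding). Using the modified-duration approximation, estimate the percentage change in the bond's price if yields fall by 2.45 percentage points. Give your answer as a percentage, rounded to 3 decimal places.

+8.069%

Periodic yield y = 0.033. Modified duration first:
  t   CF        PV=CF/(1+0.033)^t    t·PV
  1       268.75       260.1646       260.1646
  2       268.75       251.8534       503.7068
  3       268.75       243.8078       731.4233
  4       268.75       236.0191       944.0765
  5       268.75       228.4793     1,142.3965
  6       268.75       221.1804     1,327.0821
  7       268.75       214.1146     1,498.8020
  8     5,268.75     4,063.5445    32,508.3560
  Σ                  5,719.1636    38,916.0077
P = 5,719.1636; D_Mac = 6.80449 half-year periods = 3.40225 yrs; D_mod = 3.40225/(1+0.033) = 3.29356 yrs.
ΔP/P ≈ -D_mod · Δy = -3.29356 × (-0.0245) = +0.080692 = +8.0692%.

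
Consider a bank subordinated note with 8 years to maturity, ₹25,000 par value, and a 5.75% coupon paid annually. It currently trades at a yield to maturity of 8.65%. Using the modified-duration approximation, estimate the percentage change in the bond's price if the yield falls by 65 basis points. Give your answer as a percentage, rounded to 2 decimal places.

+3.88%

Periodic yield y = 0.0865. Modified duration first:
  t   CF        PV=CF/(1+0.0865)^t    t·PV
  1     1,437.50     1,323.0557     1,323.0557
  2     1,437.50     1,217.7227     2,435.4453
  3     1,437.50     1,120.7756     3,362.3268
  4     1,437.50     1,031.5468     4,126.1871
  5     1,437.50       949.4218     4,747.1090
  6     1,437.50       873.8351     5,243.0104
  7     1,437.50       804.2661     5,629.8624
  8    26,437.50    13,613.8995   108,911.1958
  Σ                 20,934.5231   135,778.1925
P = 20,934.5231; D_Mac = 6.48585 yrs; D_mod = 6.48585/(1+0.0865) = 5.96949 yrs.
ΔP/P ≈ -D_mod · Δy = -5.96949 × (-0.0065) = +0.038802 = +3.8802%.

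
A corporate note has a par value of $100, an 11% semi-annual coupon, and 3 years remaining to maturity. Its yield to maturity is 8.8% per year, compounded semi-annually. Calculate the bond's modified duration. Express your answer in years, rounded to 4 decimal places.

Periodic yield y = 0.044. First find Macaulay duration:
  t   CF        PV=CF/(1+0.044)^t    t·PV
  1         5.50         5.2682         5.2682
  2         5.50         5.0462        10.0923
  3         5.50         4.8335        14.5005
  4         5.50         4.6298        18.5191
  5         5.50         4.4347        22.1733
  6       105.50        81.4797       488.8783
  Σ                    105.6920       559.4317
P = 105.6920; Macaulay duration = 559.4317 / 105.6920 = 5.29304 half-year periods = 2.64652 years.
Modified duration = D_Mac / (1 + y) = 2.64652 / 1.044 = 2.53498 years.

2.5350 years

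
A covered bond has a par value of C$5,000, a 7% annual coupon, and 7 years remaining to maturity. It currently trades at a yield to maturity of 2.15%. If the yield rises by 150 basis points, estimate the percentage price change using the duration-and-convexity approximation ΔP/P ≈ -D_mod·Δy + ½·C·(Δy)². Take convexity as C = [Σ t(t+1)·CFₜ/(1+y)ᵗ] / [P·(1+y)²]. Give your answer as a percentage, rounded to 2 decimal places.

-8.24%

With y = 0.0215:
  t   CF        PV=CF/(1+0.0215)^t    t·PV        t(t+1)·PV
  1       350.00       342.6334       342.6334         685.2668
  2       350.00       335.4218       670.8436       2,012.5309
  3       350.00       328.3620       985.0861       3,940.3444
  4       350.00       321.4508     1,285.8033       6,429.0167
  5       350.00       314.6851     1,573.4255       9,440.5532
  6       350.00       308.0618     1,848.3707      12,938.5947
  7     5,350.00     4,609.8329    32,268.8305     258,150.6437
  Σ                  6,560.4479    38,974.9931     293,596.9503
P = 6,560.4479; D_Mac = 5.94090 yrs; D_mod = 5.81586 yrs; C = 42.88854.
Duration effect: -5.81586 × (+0.015) = -0.087238
Convexity effect: 0.5 × 42.88854 × (0.015)² = +0.0048250
ΔP/P ≈ -0.087238 + 0.0048250 = -0.082413 = -8.2413%.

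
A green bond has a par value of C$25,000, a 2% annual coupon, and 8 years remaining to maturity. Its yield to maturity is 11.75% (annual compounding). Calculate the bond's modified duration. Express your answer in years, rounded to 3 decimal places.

6.444 years

Periodic yield y = 0.1175. First find Macaulay duration:
  t   CF        PV=CF/(1+0.1175)^t    t·PV
  1       500.00       447.4273       447.4273
  2       500.00       400.3824       800.7647
  3       500.00       358.2840     1,074.8520
  4       500.00       320.6121     1,282.4483
  5       500.00       286.9012     1,434.5059
  6       500.00       256.7348     1,540.4091
  7       500.00       229.7404     1,608.1825
  8    25,500.00    10,484.7946    83,878.3566
  Σ                 12,784.8767    92,066.9464
P = 12,784.8767; Macaulay duration = 92,066.9464 / 12,784.8767 = 7.20124 years.
Modified duration = D_Mac / (1 + y) = 7.20124 / 1.1175 = 6.44406 years.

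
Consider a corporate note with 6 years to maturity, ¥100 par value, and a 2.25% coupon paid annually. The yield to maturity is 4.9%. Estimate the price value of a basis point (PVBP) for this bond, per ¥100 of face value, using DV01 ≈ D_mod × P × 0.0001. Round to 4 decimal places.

Periodic yield y = 0.049.
  t   CF        PV=CF/(1+0.049)^t    t·PV
  1         2.25         2.1449         2.1449
  2         2.25         2.0447         4.0894
  3         2.25         1.9492         5.8476
  4         2.25         1.8581         7.4326
  5         2.25         1.7714         8.8568
  6       102.25        76.7380       460.4279
  Σ                     86.5063       488.7992
P = 86.5063; D_Mac = 5.65045 yrs; D_mod = 5.38651 yrs.
DV01 ≈ 5.38651 × 86.5063 × 0.0001 = 0.046597.

¥0.0466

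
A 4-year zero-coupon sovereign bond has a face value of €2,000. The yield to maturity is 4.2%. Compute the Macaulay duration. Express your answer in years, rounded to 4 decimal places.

4.0000 years

A zero-coupon bond has a single cash flow at maturity, so its Macaulay duration equals its maturity: 4 years.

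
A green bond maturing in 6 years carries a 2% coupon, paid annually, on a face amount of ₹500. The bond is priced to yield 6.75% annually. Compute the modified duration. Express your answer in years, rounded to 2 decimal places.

5.31 years

Periodic yield y = 0.0675. First find Macaulay duration:
  t   CF        PV=CF/(1+0.0675)^t    t·PV
  1        10.00         9.3677         9.3677
  2        10.00         8.7753        17.5507
  3        10.00         8.2205        24.6614
  4        10.00         7.7007        30.8027
  5        10.00         7.2137        36.0687
  6       510.00       344.6378     2,067.8266
  Σ                    385.9157     2,186.2778
P = 385.9157; Macaulay duration = 2,186.2778 / 385.9157 = 5.66517 years.
Modified duration = D_Mac / (1 + y) = 5.66517 / 1.0675 = 5.30695 years.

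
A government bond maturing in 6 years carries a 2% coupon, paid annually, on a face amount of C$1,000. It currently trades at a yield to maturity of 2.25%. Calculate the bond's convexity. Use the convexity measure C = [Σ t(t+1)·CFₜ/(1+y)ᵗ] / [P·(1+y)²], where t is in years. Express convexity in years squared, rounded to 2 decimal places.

With y = 0.0225:
  t   CF        PV=CF/(1+0.0225)^t    t·PV        t(t+1)·PV
  1        20.00        19.5599        19.5599          39.1198
  2        20.00        19.1295        38.2590         114.7769
  3        20.00        18.7085        56.1256         224.5026
  4        20.00        18.2969        73.1875         365.9373
  5        20.00        17.8942        89.4712         536.8274
  6     1,020.00       892.5248     5,355.1485      37,486.0398
  Σ                    986.1138     5,631.7518      38,767.2038
P = 986.1138.
Convexity = Σ t(t+1)·PV / [P·(1+y)²] = 38,767.2038 / (986.1138 × 1.045506) = 37.60199.

37.60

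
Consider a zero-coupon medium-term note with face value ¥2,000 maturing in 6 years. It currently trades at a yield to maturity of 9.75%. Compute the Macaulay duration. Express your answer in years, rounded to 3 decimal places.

6.000 years

A zero-coupon bond has a single cash flow at maturity, so its Macaulay duration equals its maturity: 6 years.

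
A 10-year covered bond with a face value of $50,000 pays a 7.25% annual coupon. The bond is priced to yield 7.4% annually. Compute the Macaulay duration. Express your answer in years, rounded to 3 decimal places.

7.432 years

Periodic yield y = 0.074. Discount each cash flow and weight by its year:
  t   CF        PV=CF/(1+0.074)^t    t·PV
  1     3,625.00     3,375.2328     3,375.2328
  2     3,625.00     3,142.6748     6,285.3497
  3     3,625.00     2,926.1404     8,778.4213
  4     3,625.00     2,724.5256    10,898.1022
  5     3,625.00     2,536.8022    12,684.0110
  6     3,625.00     2,362.0132    14,172.0793
  7     3,625.00     2,199.2674    15,394.8720
  8     3,625.00     2,047.7350    16,381.8803
  9     3,625.00     1,906.6434    17,159.7908
  10   53,625.00    26,261.8001   262,618.0012
  Σ                 49,482.8350   367,747.7404
Price P = Σ PV = 49,482.8350.
Macaulay duration = Σ(t·PV) / P = 367,747.7404 / 49,482.8350 = 7.43182 years.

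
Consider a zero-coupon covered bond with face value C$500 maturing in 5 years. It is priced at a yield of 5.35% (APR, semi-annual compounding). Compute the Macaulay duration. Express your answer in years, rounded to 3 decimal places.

5.000 years

A zero-coupon bond has a single cash flow at maturity, so its Macaulay duration equals its maturity: 5 years.
(Equivalently: 10 semi-annual periods ÷ 2 = 5 years.)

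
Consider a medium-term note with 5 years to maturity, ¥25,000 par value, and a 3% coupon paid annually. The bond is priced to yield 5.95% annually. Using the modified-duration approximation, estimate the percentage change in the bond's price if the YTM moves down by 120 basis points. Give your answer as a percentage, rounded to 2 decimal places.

Periodic yield y = 0.0595. Modified duration first:
  t   CF        PV=CF/(1+0.0595)^t    t·PV
  1       750.00       707.8811       707.8811
  2       750.00       668.1275     1,336.2550
  3       750.00       630.6064     1,891.8192
  4       750.00       595.1925     2,380.7698
  5    25,750.00    19,287.3441    96,436.7204
  Σ                 21,889.1515   102,753.4455
P = 21,889.1515; D_Mac = 4.69426 yrs; D_mod = 4.69426/(1+0.0595) = 4.43064 yrs.
ΔP/P ≈ -D_mod · Δy = -4.43064 × (-0.012) = +0.053168 = +5.3168%.

+5.32%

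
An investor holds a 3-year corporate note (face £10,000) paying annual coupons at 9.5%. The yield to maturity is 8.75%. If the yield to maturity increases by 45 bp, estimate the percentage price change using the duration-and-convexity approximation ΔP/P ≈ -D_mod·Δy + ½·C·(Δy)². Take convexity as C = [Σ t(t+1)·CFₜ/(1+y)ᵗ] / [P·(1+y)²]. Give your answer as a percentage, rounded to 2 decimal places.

With y = 0.0875:
  t   CF        PV=CF/(1+0.0875)^t    t·PV        t(t+1)·PV
  1       950.00       873.5632       873.5632       1,747.1264
  2       950.00       803.2765     1,606.5530       4,819.6591
  3    10,950.00     8,513.8564    25,541.5693     102,166.2771
  Σ                 10,190.6962    28,021.6856     108,733.0627
P = 10,190.6962; D_Mac = 2.74973 yrs; D_mod = 2.52849 yrs; C = 9.02193.
Duration effect: -2.52849 × (+0.0045) = -0.011378
Convexity effect: 0.5 × 9.02193 × (0.0045)² = +0.0000913
ΔP/P ≈ -0.011378 + 0.0000913 = -0.011287 = -1.1287%.

-1.13%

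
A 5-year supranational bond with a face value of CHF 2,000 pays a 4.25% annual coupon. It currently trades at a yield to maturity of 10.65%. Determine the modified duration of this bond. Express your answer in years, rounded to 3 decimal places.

4.105 years

Periodic yield y = 0.1065. First find Macaulay duration:
  t   CF        PV=CF/(1+0.1065)^t    t·PV
  1        85.00        76.8188        76.8188
  2        85.00        69.4250       138.8501
  3        85.00        62.7429       188.2287
  4        85.00        56.7039       226.8158
  5     2,085.00     1,257.0396     6,285.1981
  Σ                  1,522.7303     6,915.9115
P = 1,522.7303; Macaulay duration = 6,915.9115 / 1,522.7303 = 4.54178 years.
Modified duration = D_Mac / (1 + y) = 4.54178 / 1.1065 = 4.10464 years.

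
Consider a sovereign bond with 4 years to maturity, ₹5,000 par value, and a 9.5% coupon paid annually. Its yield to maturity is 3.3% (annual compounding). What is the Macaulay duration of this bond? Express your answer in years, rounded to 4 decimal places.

3.5604 years

Periodic yield y = 0.033. Discount each cash flow and weight by its year:
  t   CF        PV=CF/(1+0.033)^t    t·PV
  1       475.00       459.8258       459.8258
  2       475.00       445.1363       890.2725
  3       475.00       430.9160     1,292.7481
  4     5,475.00     4,808.2035    19,232.8139
  Σ                  6,144.0815    21,875.6602
Price P = Σ PV = 6,144.0815.
Macaulay duration = Σ(t·PV) / P = 21,875.6602 / 6,144.0815 = 3.56044 years.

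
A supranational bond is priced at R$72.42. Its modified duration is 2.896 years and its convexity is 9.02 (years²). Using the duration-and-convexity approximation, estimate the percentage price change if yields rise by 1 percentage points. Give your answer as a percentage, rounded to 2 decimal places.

-2.85%

Duration effect: -D_mod·Δy = -2.896 × (+0.01) = -0.028960
Convexity effect: ½·C·(Δy)² = 0.5 × 9.02 × (0.01)² = +0.0004510
ΔP/P ≈ -0.028960 + 0.0004510 = -0.028509
= -2.8509%.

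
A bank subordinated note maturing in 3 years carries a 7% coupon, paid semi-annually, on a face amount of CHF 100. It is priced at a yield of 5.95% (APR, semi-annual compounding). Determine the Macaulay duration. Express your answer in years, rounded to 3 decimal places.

2.761 years

Periodic yield y = 0.02975. Discount each cash flow and weight by its period:
  t   CF        PV=CF/(1+0.02975)^t    t·PV
  1         3.50         3.3989         3.3989
  2         3.50         3.3007         6.6014
  3         3.50         3.2053         9.6160
  4         3.50         3.1127        12.4509
  5         3.50         3.0228        15.1140
  6       103.50        86.8060       520.8358
  Σ                    102.8464       568.0169
Price P = Σ PV = 102.8464.
Macaulay duration = Σ(t·PV) / P = 568.0169 / 102.8464 = 5.52296 half-year periods.
In years: 5.52296 / 2 = 2.76148 years.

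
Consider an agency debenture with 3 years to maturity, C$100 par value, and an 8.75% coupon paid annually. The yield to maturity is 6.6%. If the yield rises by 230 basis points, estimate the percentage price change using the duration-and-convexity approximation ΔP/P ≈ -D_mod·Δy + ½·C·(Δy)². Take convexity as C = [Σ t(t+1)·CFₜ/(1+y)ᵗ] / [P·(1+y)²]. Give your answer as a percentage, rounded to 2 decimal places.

With y = 0.066:
  t   CF        PV=CF/(1+0.066)^t    t·PV        t(t+1)·PV
  1         8.75         8.2083         8.2083          16.4165
  2         8.75         7.7001        15.4001          46.2003
  3       108.75        89.7755       269.3264       1,077.3056
  Σ                    105.6838       292.9347       1,139.9224
P = 105.6838; D_Mac = 2.77180 yrs; D_mod = 2.60019 yrs; C = 9.49189.
Duration effect: -2.60019 × (+0.023) = -0.059804
Convexity effect: 0.5 × 9.49189 × (0.023)² = +0.0025106
ΔP/P ≈ -0.059804 + 0.0025106 = -0.057294 = -5.7294%.

-5.73%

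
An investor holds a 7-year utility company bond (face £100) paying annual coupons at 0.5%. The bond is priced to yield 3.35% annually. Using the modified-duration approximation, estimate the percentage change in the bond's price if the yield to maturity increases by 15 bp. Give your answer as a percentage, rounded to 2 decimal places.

-1.00%

Periodic yield y = 0.0335. Modified duration first:
  t   CF        PV=CF/(1+0.0335)^t    t·PV
  1         0.50         0.4838         0.4838
  2         0.50         0.4681         0.9362
  3         0.50         0.4529         1.3588
  4         0.50         0.4383         1.7530
  5         0.50         0.4241         2.1203
  6         0.50         0.4103         2.4618
  7       100.50        79.7981       558.5869
  Σ                     82.4756       567.7008
P = 82.4756; D_Mac = 6.88326 yrs; D_mod = 6.88326/(1+0.0335) = 6.66014 yrs.
ΔP/P ≈ -D_mod · Δy = -6.66014 × (+0.0015) = -0.009990 = -0.9990%.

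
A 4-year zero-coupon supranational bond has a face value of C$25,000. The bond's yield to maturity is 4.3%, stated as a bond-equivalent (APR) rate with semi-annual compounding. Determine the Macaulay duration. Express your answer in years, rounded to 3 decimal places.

A zero-coupon bond has a single cash flow at maturity, so its Macaulay duration equals its maturity: 4 years.
(Equivalently: 8 semi-annual periods ÷ 2 = 4 years.)

4.000 years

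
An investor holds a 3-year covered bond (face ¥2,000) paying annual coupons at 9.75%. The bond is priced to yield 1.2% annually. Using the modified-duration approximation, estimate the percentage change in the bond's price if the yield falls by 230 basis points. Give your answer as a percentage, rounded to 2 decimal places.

Periodic yield y = 0.012. Modified duration first:
  t   CF        PV=CF/(1+0.012)^t    t·PV
  1       195.00       192.6877       192.6877
  2       195.00       190.4029       380.8058
  3     2,195.00     2,117.8392     6,353.5177
  Σ                  2,500.9299     6,927.0112
P = 2,500.9299; D_Mac = 2.76977 yrs; D_mod = 2.76977/(1+0.012) = 2.73693 yrs.
ΔP/P ≈ -D_mod · Δy = -2.73693 × (-0.023) = +0.062949 = +6.2949%.

+6.29%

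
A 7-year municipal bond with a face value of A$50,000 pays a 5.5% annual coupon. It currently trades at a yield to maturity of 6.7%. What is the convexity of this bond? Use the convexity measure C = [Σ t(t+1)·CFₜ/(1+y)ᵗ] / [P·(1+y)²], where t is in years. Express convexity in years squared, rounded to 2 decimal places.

With y = 0.067:
  t   CF        PV=CF/(1+0.067)^t    t·PV        t(t+1)·PV
  1     2,750.00     2,577.3196     2,577.3196       5,154.6392
  2     2,750.00     2,415.4823     4,830.9646      14,492.8937
  3     2,750.00     2,263.8072     6,791.4216      27,165.6863
  4     2,750.00     2,121.6562     8,486.6249      42,433.1245
  5     2,750.00     1,988.4313     9,942.1566      59,652.9398
  6     2,750.00     1,863.5720    11,181.4320      78,270.0241
  7    52,750.00    33,502.0612   234,514.4286   1,876,115.4287
  Σ                 46,732.3298   278,324.3479   2,103,284.7364
P = 46,732.3298.
Convexity = Σ t(t+1)·PV / [P·(1+y)²] = 2,103,284.7364 / (46,732.3298 × 1.138489) = 39.53227.

39.53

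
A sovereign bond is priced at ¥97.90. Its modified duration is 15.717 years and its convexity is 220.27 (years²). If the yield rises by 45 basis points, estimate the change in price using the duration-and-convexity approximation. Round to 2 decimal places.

-¥6.71

Duration effect: -D_mod·Δy = -15.717 × (+0.0045) = -0.0707265
Convexity effect: ½·C·(Δy)² = 0.5 × 220.27 × (0.0045)² = +0.00223023375
ΔP/P ≈ -0.0707265 + 0.00223023375 = -0.06849626625
ΔP ≈ 97.90 × (-0.06849626625) = -6.705784465875.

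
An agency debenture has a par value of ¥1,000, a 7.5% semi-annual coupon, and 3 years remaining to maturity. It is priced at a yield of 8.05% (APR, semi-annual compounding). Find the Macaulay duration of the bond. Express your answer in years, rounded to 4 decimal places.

Periodic yield y = 0.04025. Discount each cash flow and weight by its period:
  t   CF        PV=CF/(1+0.04025)^t    t·PV
  1        37.50        36.0490        36.0490
  2        37.50        34.6542        69.3084
  3        37.50        33.3133        99.9400
  4        37.50        32.0244       128.0974
  5        37.50        30.7852       153.9262
  6     1,037.50       818.7697     4,912.6182
  Σ                    985.5958     5,399.9392
Price P = Σ PV = 985.5958.
Macaulay duration = Σ(t·PV) / P = 5,399.9392 / 985.5958 = 5.47886 half-year periods.
In years: 5.47886 / 2 = 2.73943 years.

2.7394 years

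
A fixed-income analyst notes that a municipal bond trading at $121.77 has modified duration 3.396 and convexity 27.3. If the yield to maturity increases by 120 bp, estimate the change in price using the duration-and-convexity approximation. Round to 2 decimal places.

Duration effect: -D_mod·Δy = -3.396 × (+0.012) = -0.040752
Convexity effect: ½·C·(Δy)² = 0.5 × 27.3 × (0.012)² = +0.0019656
ΔP/P ≈ -0.040752 + 0.0019656 = -0.0387864
ΔP ≈ 121.77 × (-0.0387864) = -4.723019928.

-$4.72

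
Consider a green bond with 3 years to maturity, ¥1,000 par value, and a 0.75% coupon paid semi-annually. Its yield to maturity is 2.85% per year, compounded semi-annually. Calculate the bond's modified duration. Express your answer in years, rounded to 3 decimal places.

2.929 years

Periodic yield y = 0.01425. First find Macaulay duration:
  t   CF        PV=CF/(1+0.01425)^t    t·PV
  1         3.75         3.6973         3.6973
  2         3.75         3.6454         7.2907
  3         3.75         3.5942        10.7825
  4         3.75         3.5437        14.1746
  5         3.75         3.4939        17.4693
  6     1,003.75       922.0521     5,532.3126
  Σ                    940.0264     5,585.7270
P = 940.0264; Macaulay duration = 5,585.7270 / 940.0264 = 5.94210 half-year periods = 2.97105 years.
Modified duration = D_Mac / (1 + y) = 2.97105 / 1.01425 = 2.92931 years.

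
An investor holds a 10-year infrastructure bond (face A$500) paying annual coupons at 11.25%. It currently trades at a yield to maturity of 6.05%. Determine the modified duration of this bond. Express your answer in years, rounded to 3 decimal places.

Periodic yield y = 0.0605. First find Macaulay duration:
  t   CF        PV=CF/(1+0.0605)^t    t·PV
  1        56.25        53.0410        53.0410
  2        56.25        50.0151       100.0302
  3        56.25        47.1618       141.4854
  4        56.25        44.4713       177.8852
  5        56.25        41.9343       209.6714
  6        56.25        39.5420       237.2519
  7        56.25        37.2862       261.0032
  8        56.25        35.1591       281.2724
  9        56.25        33.1533       298.3795
  10      556.25       309.1458     3,091.4576
  Σ                    690.9098     4,851.4779
P = 690.9098; Macaulay duration = 4,851.4779 / 690.9098 = 7.02187 years.
Modified duration = D_Mac / (1 + y) = 7.02187 / 1.0605 = 6.62128 years.

6.621 years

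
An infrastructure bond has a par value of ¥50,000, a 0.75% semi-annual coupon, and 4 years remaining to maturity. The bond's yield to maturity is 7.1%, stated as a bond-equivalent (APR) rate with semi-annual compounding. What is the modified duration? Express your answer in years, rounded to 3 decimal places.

3.804 years

Periodic yield y = 0.0355. First find Macaulay duration:
  t   CF        PV=CF/(1+0.0355)^t    t·PV
  1       187.50       181.0719       181.0719
  2       187.50       174.8643       349.7285
  3       187.50       168.8694       506.6082
  4       187.50       163.0801       652.3202
  5       187.50       157.4892       787.4460
  6       187.50       152.0900       912.5400
  7       187.50       146.8759     1,028.1313
  8    50,187.50    37,965.9907   303,727.9254
  Σ                 39,110.3314   308,145.7716
P = 39,110.3314; Macaulay duration = 308,145.7716 / 39,110.3314 = 7.87888 half-year periods = 3.93944 years.
Modified duration = D_Mac / (1 + y) = 3.93944 / 1.0355 = 3.80439 years.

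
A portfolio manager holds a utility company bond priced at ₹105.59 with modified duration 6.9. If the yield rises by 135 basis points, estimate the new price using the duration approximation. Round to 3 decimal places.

Duration approximation: ΔP/P ≈ -D_mod · Δy = -6.9 × (+0.0135) = -0.093150.
New price ≈ 105.59 × (1 - 0.093150) = 95.7542915.

₹95.754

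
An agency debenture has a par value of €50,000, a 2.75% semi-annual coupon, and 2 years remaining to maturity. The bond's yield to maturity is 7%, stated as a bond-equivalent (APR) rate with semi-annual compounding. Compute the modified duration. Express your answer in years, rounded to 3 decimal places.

Periodic yield y = 0.035. First find Macaulay duration:
  t   CF        PV=CF/(1+0.035)^t    t·PV
  1       687.50       664.2512       664.2512
  2       687.50       641.7886     1,283.5772
  3       687.50       620.0856     1,860.2568
  4    50,687.50    44,171.2279   176,684.9117
  Σ                 46,097.3533   180,492.9969
P = 46,097.3533; Macaulay duration = 180,492.9969 / 46,097.3533 = 3.91547 half-year periods = 1.95774 years.
Modified duration = D_Mac / (1 + y) = 1.95774 / 1.035 = 1.89153 years.

1.892 years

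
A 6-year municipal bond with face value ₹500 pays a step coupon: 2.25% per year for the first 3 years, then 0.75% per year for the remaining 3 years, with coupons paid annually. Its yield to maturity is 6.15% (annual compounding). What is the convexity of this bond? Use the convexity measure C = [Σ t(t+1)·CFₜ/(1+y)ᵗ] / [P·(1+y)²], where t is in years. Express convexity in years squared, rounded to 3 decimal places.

34.611

With y = 0.0615:
  t   CF        PV=CF/(1+0.0615)^t    t·PV        t(t+1)·PV
  1        11.25        10.5982        10.5982          21.1964
  2        11.25         9.9842        19.9684          59.9051
  3        11.25         9.4057        28.2172         112.8688
  4         3.75         2.9536        11.8144          59.0719
  5         3.75         2.7825        13.9124          83.4743
  6       503.75       352.1235     2,112.7413      14,789.1890
  Σ                    387.8477     2,197.2518      15,125.7055
P = 387.8477.
Convexity = Σ t(t+1)·PV / [P·(1+y)²] = 15,125.7055 / (387.8477 × 1.126782) = 34.61102.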